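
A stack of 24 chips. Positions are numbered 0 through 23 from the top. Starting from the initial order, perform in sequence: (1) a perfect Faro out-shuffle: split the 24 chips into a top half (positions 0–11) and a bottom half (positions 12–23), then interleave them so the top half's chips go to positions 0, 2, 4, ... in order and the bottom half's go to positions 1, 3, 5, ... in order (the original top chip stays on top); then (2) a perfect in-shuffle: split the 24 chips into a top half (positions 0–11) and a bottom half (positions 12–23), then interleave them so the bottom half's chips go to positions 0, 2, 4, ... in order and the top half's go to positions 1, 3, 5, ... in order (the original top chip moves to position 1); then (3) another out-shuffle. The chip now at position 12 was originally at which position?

19

Undo the operations in reverse order, starting from position 12:
  undo op 3 (out-shuffle, from top half): 12 ← 6
  undo op 2 (in-shuffle, from bottom half): 6 ← 15
  undo op 1 (out-shuffle, from bottom half): 15 ← 19
So the chip at position 12 came from original position 19.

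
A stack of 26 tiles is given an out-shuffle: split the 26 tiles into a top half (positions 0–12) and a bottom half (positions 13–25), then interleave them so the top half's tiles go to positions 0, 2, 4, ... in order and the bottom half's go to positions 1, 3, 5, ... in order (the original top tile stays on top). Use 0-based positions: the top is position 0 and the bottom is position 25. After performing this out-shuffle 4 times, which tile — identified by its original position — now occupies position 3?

Work backwards from position 3, undoing one out-shuffle at a time:
3 ← 14 ← 7 ← 16 ← 8
So the tile now at position 3 started at position 8.

8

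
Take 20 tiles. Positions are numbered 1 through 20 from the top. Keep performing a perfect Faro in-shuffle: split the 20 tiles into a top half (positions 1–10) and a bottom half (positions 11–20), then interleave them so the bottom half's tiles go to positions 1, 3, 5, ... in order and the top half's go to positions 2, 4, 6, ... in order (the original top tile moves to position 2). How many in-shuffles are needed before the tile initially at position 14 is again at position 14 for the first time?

2

Follow position 14 under repeated in-shuffles:
14 → 7 → 14
It first returns after 2 in-shuffles.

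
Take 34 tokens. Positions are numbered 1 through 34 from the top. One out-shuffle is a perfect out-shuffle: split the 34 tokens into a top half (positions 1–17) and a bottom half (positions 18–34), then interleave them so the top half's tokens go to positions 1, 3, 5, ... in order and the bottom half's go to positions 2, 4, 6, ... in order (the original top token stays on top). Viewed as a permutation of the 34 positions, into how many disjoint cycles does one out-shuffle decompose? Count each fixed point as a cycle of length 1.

Trace each unvisited position around until it returns:
(1) (2 3 5 9 17 33 32 30 26 18) (4 7 13 25 16 31 28 22 10 19) (6 11 21 8 15 29 24 14 27 20) (12 23) (34)
6 cycles in total.

6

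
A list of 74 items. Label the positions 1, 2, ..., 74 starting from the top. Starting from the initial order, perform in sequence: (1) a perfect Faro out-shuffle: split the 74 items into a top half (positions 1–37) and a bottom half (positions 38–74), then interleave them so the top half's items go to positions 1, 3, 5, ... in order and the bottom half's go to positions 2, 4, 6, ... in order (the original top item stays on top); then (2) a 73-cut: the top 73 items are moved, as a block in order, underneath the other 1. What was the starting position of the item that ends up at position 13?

43

Undo the operations in reverse order, starting from position 13:
  undo op 2 (cut 73): 13 ← 12
  undo op 1 (out-shuffle, from bottom half): 12 ← 43
So the item at position 13 came from original position 43.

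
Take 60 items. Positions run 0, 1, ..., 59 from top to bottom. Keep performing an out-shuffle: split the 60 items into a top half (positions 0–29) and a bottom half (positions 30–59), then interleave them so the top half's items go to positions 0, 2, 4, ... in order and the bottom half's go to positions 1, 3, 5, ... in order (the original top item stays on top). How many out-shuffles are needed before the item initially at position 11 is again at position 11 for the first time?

Follow position 11 under repeated out-shuffles:
11 → 22 → 44 → 29 → 58 → 57 → 55 → 51 → ... → 11 (length 58)
It first returns after 58 out-shuffles.

58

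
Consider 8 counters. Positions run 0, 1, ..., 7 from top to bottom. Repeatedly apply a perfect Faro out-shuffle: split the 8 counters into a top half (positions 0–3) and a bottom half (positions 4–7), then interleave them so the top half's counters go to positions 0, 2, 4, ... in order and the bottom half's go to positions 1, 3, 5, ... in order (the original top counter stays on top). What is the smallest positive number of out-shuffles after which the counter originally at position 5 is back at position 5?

3

Follow position 5 under repeated out-shuffles:
5 → 3 → 6 → 5
It first returns after 3 out-shuffles.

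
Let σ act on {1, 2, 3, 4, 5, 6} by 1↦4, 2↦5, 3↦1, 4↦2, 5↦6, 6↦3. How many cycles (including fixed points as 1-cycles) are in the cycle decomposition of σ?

Cycle decomposition: (1 4 2 5 6 3).
1 cycle.

1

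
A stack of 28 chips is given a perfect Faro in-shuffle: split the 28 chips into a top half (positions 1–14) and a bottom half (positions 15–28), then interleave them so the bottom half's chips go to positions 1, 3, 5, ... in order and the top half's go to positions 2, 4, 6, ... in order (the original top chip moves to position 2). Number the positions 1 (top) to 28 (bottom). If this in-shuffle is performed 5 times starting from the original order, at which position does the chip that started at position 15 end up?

Track the chip's position through each in-shuffle:
15 → 1 → 2 → 4 → 8 → 16

16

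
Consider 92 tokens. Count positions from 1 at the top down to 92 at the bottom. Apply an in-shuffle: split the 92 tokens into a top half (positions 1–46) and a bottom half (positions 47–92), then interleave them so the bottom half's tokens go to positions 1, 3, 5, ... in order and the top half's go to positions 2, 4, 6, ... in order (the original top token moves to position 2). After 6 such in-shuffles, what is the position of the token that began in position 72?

51

Track the token's position through each in-shuffle:
72 → 51 → 9 → 18 → 36 → 72 → 51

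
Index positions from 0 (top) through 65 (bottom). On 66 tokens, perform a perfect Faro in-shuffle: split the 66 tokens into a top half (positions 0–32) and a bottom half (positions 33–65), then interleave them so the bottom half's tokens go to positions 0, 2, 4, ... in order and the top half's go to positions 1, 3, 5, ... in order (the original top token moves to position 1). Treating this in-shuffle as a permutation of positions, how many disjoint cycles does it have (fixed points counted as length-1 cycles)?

Trace each unvisited position around until it returns:
(0 1 3 7 15 31 ... len 66)
1 cycle in total.

1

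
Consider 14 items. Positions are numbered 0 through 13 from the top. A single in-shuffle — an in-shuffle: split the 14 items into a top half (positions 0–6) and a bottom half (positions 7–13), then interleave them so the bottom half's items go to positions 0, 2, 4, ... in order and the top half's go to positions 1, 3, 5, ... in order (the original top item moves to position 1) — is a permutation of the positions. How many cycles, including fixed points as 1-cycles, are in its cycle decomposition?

4

Trace each unvisited position around until it returns:
(0 1 3 7) (2 5 11 8) (4 9) (6 13 12 10)
4 cycles in total.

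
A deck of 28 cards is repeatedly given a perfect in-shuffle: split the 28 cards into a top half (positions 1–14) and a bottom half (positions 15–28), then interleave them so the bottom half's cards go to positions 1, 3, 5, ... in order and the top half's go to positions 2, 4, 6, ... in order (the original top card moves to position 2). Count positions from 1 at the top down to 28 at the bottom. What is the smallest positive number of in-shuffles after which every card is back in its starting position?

The in-shuffle permutes the 28 positions with cycle lengths [28].
Every card is home exactly when every cycle has completed a whole number of laps, i.e. after lcm(28) = 28 in-shuffles.

28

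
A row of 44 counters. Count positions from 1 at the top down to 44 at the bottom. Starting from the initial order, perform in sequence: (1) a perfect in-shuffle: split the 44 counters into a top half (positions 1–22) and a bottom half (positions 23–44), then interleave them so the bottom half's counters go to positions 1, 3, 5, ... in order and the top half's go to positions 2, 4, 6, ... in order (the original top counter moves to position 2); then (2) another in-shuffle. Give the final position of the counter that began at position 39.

21

Track the counter from position 39 forward through each operation:
  after op 1 (in-shuffle): 39 → 33
  after op 2 (in-shuffle): 33 → 21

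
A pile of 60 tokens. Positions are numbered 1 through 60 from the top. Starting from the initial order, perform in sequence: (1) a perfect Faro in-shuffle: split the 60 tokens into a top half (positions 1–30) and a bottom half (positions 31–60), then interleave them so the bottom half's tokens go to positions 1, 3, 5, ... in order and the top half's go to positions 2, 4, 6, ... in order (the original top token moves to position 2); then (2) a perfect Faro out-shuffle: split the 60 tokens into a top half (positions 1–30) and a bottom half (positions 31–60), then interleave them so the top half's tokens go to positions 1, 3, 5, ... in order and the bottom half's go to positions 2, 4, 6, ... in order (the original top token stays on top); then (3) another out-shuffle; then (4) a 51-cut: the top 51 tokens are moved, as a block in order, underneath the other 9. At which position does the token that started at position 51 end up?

Track the token from position 51 forward through each operation:
  after op 1 (in-shuffle): 51 → 41
  after op 2 (out-shuffle): 41 → 22
  after op 3 (out-shuffle): 22 → 43
  after op 4 (cut 51): 43 → 52

52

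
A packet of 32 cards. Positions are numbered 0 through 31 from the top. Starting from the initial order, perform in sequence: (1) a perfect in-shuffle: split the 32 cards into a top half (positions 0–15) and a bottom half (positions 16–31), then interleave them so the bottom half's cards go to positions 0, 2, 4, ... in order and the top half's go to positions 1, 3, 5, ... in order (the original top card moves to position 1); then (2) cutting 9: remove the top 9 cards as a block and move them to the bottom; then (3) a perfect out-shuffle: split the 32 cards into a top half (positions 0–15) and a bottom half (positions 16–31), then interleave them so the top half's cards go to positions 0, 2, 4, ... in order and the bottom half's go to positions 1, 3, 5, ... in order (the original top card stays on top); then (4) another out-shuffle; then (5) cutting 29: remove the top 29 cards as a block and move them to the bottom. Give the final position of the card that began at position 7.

27

Track the card from position 7 forward through each operation:
  after op 1 (in-shuffle): 7 → 15
  after op 2 (cut 9): 15 → 6
  after op 3 (out-shuffle): 6 → 12
  after op 4 (out-shuffle): 12 → 24
  after op 5 (cut 29): 24 → 27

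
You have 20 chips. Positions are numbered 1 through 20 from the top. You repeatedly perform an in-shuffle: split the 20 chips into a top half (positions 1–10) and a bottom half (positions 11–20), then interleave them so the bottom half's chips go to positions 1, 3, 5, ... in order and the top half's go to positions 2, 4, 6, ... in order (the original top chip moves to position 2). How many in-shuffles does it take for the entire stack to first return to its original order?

6

The in-shuffle permutes the 20 positions with cycle lengths [2, 3, 3, 6, 6].
Every chip is home exactly when every cycle has completed a whole number of laps, i.e. after lcm(2, 3, 6) = 6 in-shuffles.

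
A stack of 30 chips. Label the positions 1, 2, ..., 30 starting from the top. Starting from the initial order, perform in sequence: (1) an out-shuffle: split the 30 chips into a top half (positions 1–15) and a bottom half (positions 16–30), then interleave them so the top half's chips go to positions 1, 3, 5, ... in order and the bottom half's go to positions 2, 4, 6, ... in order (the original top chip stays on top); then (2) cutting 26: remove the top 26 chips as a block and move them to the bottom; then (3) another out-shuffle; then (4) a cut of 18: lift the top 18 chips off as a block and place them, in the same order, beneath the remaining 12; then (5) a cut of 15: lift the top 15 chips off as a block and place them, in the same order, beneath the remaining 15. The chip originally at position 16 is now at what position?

8

Track the chip from position 16 forward through each operation:
  after op 1 (out-shuffle): 16 → 2
  after op 2 (cut 26): 2 → 6
  after op 3 (out-shuffle): 6 → 11
  after op 4 (cut 18): 11 → 23
  after op 5 (cut 15): 23 → 8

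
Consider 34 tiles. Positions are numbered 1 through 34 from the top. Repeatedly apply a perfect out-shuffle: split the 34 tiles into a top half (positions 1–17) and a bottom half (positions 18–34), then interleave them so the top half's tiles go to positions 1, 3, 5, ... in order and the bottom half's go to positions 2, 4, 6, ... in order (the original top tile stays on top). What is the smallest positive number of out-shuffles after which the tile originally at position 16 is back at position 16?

10

Follow position 16 under repeated out-shuffles:
16 → 31 → 28 → 22 → 10 → 19 → 4 → 7 → 13 → 25 → 16
It first returns after 10 out-shuffles.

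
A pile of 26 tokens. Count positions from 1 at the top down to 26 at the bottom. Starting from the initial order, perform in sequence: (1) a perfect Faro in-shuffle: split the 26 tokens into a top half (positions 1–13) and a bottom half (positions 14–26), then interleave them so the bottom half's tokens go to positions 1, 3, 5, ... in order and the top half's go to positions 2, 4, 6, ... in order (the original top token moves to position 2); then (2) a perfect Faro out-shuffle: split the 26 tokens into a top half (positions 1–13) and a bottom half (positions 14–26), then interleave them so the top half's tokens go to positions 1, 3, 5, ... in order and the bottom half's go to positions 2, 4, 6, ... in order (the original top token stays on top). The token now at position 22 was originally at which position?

12

Undo the operations in reverse order, starting from position 22:
  undo op 2 (out-shuffle, from bottom half): 22 ← 24
  undo op 1 (in-shuffle, from top half): 24 ← 12
So the token at position 22 came from original position 12.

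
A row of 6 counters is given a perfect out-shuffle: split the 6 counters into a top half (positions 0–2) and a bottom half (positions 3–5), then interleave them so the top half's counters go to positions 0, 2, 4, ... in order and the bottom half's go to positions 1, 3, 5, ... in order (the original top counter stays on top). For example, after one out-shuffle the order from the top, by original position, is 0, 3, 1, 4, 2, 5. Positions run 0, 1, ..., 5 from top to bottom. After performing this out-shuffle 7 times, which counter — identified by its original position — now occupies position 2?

Work backwards from position 2, undoing one out-shuffle at a time:
2 ← 1 ← 3 ← 4 ← 2 ← 1 ← 3 ← 4
So the counter now at position 2 started at position 4.

4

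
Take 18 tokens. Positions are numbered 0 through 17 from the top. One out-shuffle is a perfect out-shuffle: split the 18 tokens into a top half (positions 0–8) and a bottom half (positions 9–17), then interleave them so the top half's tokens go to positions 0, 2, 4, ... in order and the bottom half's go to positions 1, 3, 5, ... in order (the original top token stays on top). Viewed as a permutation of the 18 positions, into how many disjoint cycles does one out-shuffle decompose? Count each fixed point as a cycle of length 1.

4

Trace each unvisited position around until it returns:
(0) (1 2 4 8 16 15 13 9) (3 6 12 7 14 11 5 10) (17)
4 cycles in total.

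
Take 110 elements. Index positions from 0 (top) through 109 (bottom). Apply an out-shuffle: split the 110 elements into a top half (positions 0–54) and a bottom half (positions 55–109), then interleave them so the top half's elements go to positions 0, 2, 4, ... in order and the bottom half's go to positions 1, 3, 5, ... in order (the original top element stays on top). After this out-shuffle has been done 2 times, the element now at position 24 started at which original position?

Work backwards from position 24, undoing one out-shuffle at a time:
24 ← 12 ← 6
So the element now at position 24 started at position 6.

6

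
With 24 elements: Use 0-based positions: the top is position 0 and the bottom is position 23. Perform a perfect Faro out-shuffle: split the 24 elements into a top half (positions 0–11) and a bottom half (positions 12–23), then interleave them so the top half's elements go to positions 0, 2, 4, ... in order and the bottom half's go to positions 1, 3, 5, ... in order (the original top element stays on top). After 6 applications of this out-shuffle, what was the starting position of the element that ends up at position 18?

Work backwards from position 18, undoing one out-shuffle at a time:
18 ← 9 ← 16 ← 8 ← 4 ← 2 ← 1
So the element now at position 18 started at position 1.

1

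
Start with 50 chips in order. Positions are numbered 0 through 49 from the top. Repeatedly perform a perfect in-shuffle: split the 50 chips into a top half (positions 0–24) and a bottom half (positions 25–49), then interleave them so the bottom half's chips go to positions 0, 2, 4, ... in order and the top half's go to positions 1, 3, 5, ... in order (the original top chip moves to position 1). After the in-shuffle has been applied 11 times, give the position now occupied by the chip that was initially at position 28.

27

Track the chip's position through each in-shuffle:
28 → 6 → 13 → 27 → 4 → 9 → 19 → 39 → 28 → 6 → 13 → 27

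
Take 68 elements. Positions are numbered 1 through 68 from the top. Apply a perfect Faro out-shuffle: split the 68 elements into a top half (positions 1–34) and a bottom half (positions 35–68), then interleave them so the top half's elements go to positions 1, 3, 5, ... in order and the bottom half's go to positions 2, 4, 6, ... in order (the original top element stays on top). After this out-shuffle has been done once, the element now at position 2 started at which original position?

Work backwards from position 2, undoing one out-shuffle at a time:
2 ← 35
So the element now at position 2 started at position 35.

35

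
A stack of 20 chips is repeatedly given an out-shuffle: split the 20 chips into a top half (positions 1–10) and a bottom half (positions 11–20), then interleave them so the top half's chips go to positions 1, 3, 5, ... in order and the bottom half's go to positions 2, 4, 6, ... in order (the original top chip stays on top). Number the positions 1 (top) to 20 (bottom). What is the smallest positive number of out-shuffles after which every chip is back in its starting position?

18

The out-shuffle permutes the 20 positions with cycle lengths [1, 1, 18].
Every chip is home exactly when every cycle has completed a whole number of laps, i.e. after lcm(1, 18) = 18 out-shuffles.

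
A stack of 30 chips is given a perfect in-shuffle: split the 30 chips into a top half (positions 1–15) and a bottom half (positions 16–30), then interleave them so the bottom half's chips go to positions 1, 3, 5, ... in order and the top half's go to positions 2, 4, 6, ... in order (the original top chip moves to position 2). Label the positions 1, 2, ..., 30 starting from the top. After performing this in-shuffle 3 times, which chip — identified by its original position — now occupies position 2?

8

Work backwards from position 2, undoing one in-shuffle at a time:
2 ← 1 ← 16 ← 8
So the chip now at position 2 started at position 8.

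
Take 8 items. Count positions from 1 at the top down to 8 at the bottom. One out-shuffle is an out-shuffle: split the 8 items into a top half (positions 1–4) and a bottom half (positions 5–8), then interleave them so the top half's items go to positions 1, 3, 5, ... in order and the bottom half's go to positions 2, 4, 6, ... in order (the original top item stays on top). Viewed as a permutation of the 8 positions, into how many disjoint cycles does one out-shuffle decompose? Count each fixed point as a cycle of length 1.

Trace each unvisited position around until it returns:
(1) (2 3 5) (4 7 6) (8)
4 cycles in total.

4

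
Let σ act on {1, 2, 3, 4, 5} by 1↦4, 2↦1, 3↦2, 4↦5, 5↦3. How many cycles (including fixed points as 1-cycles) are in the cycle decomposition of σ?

1

Cycle decomposition: (1 4 5 3 2).
1 cycle.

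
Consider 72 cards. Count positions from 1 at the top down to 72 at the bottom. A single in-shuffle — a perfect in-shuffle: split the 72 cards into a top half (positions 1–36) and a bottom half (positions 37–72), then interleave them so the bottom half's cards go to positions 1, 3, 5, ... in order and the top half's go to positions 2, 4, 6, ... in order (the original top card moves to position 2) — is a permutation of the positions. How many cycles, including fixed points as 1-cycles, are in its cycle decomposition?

Trace each unvisited position around until it returns:
(1 2 4 8 16 32 64 55 37) (3 6 12 24 48 23 46 19 38) (5 10 20 40 7 14 28 56 39) (9 18 36 72 71 69 65 57 41) (11 22 44 15 30 60 47 21 42) (13 26 52 31 62 51 29 58 43) (17 34 68 63 53 33 66 59 45) (25 50 27 54 35 70 67 61 49)
8 cycles in total.

8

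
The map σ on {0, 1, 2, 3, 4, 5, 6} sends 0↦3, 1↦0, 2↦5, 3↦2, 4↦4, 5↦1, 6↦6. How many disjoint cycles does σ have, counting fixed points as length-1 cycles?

Cycle decomposition: (0 3 2 5 1) (4) (6).
3 cycles.

3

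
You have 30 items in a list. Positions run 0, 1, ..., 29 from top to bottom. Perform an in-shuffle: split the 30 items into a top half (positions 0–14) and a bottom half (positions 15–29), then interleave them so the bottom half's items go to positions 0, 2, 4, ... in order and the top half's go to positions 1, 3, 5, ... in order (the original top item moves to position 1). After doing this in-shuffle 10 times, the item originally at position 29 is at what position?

29

Track the item's position through each in-shuffle:
29 → 28 → 26 → 22 → 14 → 29 → 28 → 26 → 22 → 14 → 29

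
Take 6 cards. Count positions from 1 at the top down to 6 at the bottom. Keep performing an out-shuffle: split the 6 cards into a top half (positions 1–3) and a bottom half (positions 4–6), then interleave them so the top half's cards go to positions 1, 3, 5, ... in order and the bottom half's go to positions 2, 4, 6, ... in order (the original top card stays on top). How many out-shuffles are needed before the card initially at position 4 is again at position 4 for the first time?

4

Follow position 4 under repeated out-shuffles:
4 → 2 → 3 → 5 → 4
It first returns after 4 out-shuffles.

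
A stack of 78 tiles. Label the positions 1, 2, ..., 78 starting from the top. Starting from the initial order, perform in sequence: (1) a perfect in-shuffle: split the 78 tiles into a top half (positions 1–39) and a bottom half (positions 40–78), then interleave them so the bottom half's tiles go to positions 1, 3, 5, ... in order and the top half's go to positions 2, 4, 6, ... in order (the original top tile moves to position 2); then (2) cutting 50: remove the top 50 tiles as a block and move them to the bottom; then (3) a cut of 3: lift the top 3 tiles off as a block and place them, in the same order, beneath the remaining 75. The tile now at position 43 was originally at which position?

9

Undo the operations in reverse order, starting from position 43:
  undo op 3 (cut 3): 43 ← 46
  undo op 2 (cut 50): 46 ← 18
  undo op 1 (in-shuffle, from top half): 18 ← 9
So the tile at position 43 came from original position 9.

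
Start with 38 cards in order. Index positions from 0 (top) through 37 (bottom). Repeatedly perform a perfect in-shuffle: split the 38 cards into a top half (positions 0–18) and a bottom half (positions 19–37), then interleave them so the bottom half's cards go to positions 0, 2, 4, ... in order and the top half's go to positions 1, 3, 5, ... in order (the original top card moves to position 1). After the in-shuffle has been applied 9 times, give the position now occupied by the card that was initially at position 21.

Track the card's position through each in-shuffle:
21 → 4 → 9 → 19 → 0 → 1 → 3 → 7 → 15 → 31

31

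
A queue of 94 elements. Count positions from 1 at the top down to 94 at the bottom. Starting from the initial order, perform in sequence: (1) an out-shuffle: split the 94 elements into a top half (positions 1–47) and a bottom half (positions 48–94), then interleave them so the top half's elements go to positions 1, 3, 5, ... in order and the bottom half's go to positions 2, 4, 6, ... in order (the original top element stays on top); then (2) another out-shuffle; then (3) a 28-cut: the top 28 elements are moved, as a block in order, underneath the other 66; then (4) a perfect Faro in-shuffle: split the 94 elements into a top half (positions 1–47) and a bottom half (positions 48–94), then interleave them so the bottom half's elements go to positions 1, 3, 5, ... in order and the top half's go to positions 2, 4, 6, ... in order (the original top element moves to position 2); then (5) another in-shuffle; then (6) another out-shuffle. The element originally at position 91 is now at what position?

Track the element from position 91 forward through each operation:
  after op 1 (out-shuffle): 91 → 88
  after op 2 (out-shuffle): 88 → 82
  after op 3 (cut 28): 82 → 54
  after op 4 (in-shuffle): 54 → 13
  after op 5 (in-shuffle): 13 → 26
  after op 6 (out-shuffle): 26 → 51

51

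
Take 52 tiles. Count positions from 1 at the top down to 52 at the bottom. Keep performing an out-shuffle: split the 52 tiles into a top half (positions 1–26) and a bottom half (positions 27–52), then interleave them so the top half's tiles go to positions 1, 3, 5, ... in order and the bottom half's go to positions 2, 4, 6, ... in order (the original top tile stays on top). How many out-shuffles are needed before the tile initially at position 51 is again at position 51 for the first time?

Follow position 51 under repeated out-shuffles:
51 → 50 → 48 → 44 → 36 → 20 → 39 → 26 → 51
It first returns after 8 out-shuffles.

8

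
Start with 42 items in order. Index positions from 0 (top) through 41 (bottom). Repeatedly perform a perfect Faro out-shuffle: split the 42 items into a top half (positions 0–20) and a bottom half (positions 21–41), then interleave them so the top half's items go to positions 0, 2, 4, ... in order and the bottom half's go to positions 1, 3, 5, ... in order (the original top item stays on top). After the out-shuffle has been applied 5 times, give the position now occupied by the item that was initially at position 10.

33

Track the item's position through each out-shuffle:
10 → 20 → 40 → 39 → 37 → 33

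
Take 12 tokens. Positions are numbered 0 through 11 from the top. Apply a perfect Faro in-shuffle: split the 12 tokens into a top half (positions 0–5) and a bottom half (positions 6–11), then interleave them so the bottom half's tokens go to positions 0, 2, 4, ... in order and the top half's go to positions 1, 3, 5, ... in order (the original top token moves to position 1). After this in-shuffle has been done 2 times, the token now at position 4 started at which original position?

10

Work backwards from position 4, undoing one in-shuffle at a time:
4 ← 8 ← 10
So the token now at position 4 started at position 10.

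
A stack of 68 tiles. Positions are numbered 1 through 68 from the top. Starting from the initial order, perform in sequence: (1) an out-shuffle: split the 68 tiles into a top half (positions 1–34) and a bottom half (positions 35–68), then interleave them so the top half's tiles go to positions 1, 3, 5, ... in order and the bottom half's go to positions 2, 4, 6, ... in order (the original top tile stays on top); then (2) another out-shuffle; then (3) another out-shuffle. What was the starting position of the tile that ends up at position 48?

Undo the operations in reverse order, starting from position 48:
  undo op 3 (out-shuffle, from bottom half): 48 ← 58
  undo op 2 (out-shuffle, from bottom half): 58 ← 63
  undo op 1 (out-shuffle, from top half): 63 ← 32
So the tile at position 48 came from original position 32.

32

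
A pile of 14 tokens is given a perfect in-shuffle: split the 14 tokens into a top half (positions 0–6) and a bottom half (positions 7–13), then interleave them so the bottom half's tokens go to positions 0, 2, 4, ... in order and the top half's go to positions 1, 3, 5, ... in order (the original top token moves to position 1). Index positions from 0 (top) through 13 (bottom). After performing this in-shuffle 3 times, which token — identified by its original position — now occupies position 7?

Work backwards from position 7, undoing one in-shuffle at a time:
7 ← 3 ← 1 ← 0
So the token now at position 7 started at position 0.

0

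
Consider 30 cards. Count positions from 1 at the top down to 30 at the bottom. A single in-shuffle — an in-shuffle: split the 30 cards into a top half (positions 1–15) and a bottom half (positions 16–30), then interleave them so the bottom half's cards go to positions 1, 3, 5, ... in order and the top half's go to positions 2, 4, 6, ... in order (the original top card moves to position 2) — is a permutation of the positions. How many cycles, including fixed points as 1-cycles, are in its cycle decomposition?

6

Trace each unvisited position around until it returns:
(1 2 4 8 16) (3 6 12 24 17) (5 10 20 9 18) (7 14 28 25 19) (11 22 13 26 21) (15 30 29 27 23)
6 cycles in total.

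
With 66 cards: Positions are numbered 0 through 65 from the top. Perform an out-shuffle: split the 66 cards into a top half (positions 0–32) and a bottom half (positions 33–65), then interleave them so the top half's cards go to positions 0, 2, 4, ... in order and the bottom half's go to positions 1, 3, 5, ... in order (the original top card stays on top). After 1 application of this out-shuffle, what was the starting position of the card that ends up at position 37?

51

Work backwards from position 37, undoing one out-shuffle at a time:
37 ← 51
So the card now at position 37 started at position 51.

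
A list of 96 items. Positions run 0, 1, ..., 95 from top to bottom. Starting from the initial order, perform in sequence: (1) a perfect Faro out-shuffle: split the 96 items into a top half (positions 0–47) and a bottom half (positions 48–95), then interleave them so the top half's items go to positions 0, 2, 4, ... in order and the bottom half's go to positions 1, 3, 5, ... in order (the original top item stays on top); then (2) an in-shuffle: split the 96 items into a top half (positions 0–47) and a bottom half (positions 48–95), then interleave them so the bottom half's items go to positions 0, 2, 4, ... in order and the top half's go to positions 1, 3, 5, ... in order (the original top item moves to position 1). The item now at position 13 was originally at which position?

Undo the operations in reverse order, starting from position 13:
  undo op 2 (in-shuffle, from top half): 13 ← 6
  undo op 1 (out-shuffle, from top half): 6 ← 3
So the item at position 13 came from original position 3.

3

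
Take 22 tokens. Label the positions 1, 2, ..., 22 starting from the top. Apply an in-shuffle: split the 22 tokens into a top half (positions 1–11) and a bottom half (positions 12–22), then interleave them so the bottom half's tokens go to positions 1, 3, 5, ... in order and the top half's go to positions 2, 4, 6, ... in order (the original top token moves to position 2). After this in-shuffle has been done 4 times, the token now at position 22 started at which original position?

Work backwards from position 22, undoing one in-shuffle at a time:
22 ← 11 ← 17 ← 20 ← 10
So the token now at position 22 started at position 10.

10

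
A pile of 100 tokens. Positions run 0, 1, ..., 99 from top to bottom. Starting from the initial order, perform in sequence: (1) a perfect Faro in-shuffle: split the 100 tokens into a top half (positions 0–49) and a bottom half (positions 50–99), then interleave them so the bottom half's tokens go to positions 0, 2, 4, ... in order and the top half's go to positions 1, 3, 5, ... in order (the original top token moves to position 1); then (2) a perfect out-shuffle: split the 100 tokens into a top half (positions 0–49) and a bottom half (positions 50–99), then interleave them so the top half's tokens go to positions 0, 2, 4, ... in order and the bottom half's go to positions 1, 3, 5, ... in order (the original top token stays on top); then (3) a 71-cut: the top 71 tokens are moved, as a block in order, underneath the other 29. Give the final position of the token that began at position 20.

11

Track the token from position 20 forward through each operation:
  after op 1 (in-shuffle): 20 → 41
  after op 2 (out-shuffle): 41 → 82
  after op 3 (cut 71): 82 → 11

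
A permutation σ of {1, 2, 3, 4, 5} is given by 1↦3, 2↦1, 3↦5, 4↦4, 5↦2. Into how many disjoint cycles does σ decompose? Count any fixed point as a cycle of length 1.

2

Cycle decomposition: (1 3 5 2) (4).
2 cycles.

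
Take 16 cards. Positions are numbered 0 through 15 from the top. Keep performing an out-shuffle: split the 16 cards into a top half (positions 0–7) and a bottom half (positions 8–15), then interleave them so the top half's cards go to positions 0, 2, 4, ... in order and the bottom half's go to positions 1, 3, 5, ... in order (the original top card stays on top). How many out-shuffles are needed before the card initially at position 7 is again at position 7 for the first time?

Follow position 7 under repeated out-shuffles:
7 → 14 → 13 → 11 → 7
It first returns after 4 out-shuffles.

4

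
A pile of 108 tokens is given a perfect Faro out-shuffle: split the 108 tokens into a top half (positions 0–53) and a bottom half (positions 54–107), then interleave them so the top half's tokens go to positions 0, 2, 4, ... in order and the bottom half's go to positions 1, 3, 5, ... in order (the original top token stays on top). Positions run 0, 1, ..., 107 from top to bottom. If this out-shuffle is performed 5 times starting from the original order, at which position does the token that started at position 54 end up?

16

Track the token's position through each out-shuffle:
54 → 1 → 2 → 4 → 8 → 16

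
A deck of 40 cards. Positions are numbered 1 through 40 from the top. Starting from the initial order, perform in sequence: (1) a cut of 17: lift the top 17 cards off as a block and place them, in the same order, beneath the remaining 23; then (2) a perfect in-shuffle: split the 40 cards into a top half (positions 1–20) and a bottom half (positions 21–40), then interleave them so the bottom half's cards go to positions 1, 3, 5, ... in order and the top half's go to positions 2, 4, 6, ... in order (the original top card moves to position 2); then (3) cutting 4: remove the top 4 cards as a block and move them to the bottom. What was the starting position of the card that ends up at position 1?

40

Undo the operations in reverse order, starting from position 1:
  undo op 3 (cut 4): 1 ← 5
  undo op 2 (in-shuffle, from bottom half): 5 ← 23
  undo op 1 (cut 17): 23 ← 40
So the card at position 1 came from original position 40.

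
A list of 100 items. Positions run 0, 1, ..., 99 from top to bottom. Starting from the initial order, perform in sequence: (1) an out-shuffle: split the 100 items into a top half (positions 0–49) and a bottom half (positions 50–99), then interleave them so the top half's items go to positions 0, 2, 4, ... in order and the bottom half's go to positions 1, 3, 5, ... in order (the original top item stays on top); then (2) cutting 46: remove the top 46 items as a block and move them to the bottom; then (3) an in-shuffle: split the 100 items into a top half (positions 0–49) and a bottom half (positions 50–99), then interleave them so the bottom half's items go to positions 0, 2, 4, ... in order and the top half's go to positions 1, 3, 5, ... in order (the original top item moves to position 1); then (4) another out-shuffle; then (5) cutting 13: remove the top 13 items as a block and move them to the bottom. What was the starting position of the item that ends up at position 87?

48

Undo the operations in reverse order, starting from position 87:
  undo op 5 (cut 13): 87 ← 0
  undo op 4 (out-shuffle, from top half): 0 ← 0
  undo op 3 (in-shuffle, from bottom half): 0 ← 50
  undo op 2 (cut 46): 50 ← 96
  undo op 1 (out-shuffle, from top half): 96 ← 48
So the item at position 87 came from original position 48.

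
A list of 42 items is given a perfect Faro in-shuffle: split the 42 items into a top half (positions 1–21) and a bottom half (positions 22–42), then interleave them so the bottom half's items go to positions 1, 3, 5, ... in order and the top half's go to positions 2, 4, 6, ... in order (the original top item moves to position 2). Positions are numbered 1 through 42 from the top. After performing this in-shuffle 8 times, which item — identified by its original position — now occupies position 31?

6

Work backwards from position 31, undoing one in-shuffle at a time:
31 ← 37 ← 40 ← 20 ← 10 ← 5 ← 24 ← 12 ← 6
So the item now at position 31 started at position 6.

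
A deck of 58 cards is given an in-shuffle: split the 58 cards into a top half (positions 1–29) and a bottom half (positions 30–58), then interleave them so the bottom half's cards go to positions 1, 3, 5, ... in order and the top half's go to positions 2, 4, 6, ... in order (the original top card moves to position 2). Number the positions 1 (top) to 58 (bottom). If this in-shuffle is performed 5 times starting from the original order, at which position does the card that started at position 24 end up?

1

Track the card's position through each in-shuffle:
24 → 48 → 37 → 15 → 30 → 1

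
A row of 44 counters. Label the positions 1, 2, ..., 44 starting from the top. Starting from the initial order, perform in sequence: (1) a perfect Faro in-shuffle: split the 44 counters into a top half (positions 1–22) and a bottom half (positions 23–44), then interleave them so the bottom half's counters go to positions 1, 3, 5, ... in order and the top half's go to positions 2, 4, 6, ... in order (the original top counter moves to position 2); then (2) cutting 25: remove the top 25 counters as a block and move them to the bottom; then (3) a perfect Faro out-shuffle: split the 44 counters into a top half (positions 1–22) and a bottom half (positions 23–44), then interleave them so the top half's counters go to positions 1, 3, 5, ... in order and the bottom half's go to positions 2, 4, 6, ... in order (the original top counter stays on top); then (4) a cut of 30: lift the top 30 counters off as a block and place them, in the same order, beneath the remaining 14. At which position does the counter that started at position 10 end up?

Track the counter from position 10 forward through each operation:
  after op 1 (in-shuffle): 10 → 20
  after op 2 (cut 25): 20 → 39
  after op 3 (out-shuffle): 39 → 34
  after op 4 (cut 30): 34 → 4

4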